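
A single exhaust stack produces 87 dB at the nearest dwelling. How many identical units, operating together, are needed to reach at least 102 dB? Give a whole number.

The shortfall is 102 − 87 = 15.0 dB, and N units add 10·log₁₀ N, so need 10·log₁₀ N ≥ 15.0.
N ≥ 10^(15.0/10) = 31.623, so N = 32.

32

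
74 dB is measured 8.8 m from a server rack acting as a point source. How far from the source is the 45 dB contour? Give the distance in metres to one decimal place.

248.0 m

The 29.0 dB drop corresponds to a distance ratio of 10^(29.0/20) for a point source.
r₂ = 8.8·10^((74−45)/20) = 8.8·10^(29.0/20) = 248.02 m.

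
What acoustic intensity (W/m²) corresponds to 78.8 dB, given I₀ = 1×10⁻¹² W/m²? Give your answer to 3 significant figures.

I/I₀ = 10^(78.8/10) = 7.586e+07, so I = 7.586e+07 × 10⁻¹² W/m².

7.59e-05 W/m²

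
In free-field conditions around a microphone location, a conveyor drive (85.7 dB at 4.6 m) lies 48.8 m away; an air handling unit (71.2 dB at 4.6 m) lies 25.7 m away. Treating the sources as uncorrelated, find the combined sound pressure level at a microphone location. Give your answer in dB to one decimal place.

Propagate each source to the receiver with L = L_ref − 20·log₁₀(r/r_ref), then add intensities.
conveyor drive: 85.7 − 20·log₁₀(48.8/4.6) = 85.7 − 20.51 = 65.19 dB.
air handling unit: 71.2 − 20·log₁₀(25.7/4.6) = 71.2 − 14.94 = 56.26 dB.
Σ 10^(L/10) = 3.724e+06 → L_total = 10·log₁₀(3.724e+06) = 65.71 dB.

65.7 dB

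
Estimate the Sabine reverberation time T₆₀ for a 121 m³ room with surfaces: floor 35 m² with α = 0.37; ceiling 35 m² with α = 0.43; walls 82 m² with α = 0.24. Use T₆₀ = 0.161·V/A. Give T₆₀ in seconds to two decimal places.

A = Σ Sᵢαᵢ = 35·0.37 + 35·0.43 + 82·0.24 = 47.68 m².
T₆₀ = 0.161 × 121 / 47.68 = 0.409 s.

0.41 s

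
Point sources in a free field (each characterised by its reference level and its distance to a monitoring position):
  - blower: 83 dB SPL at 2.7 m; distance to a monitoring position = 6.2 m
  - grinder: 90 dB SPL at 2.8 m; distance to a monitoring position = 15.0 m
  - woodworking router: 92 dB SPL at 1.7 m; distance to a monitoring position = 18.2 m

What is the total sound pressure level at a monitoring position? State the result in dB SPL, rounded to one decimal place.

79.4 dB SPL

Propagate each source to the receiver with L = L_ref − 20·log₁₀(r/r_ref), then add intensities.
blower: 83 − 20·log₁₀(6.2/2.7) = 83 − 7.22 = 75.78 dB SPL.
grinder: 90 − 20·log₁₀(15.0/2.8) = 90 − 14.58 = 75.42 dB SPL.
woodworking router: 92 − 20·log₁₀(18.2/1.7) = 92 − 20.59 = 71.41 dB SPL.
Σ 10^(L/10) = 8.651e+07 → L_total = 10·log₁₀(8.651e+07) = 79.37 dB SPL.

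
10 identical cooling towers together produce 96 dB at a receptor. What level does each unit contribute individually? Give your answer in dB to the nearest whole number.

For N identical incoherent sources L_total = L₁ + 10·log₁₀ N, so L₁ = 96 − 10·log₁₀(10) = 96 − 10.000.

86 dB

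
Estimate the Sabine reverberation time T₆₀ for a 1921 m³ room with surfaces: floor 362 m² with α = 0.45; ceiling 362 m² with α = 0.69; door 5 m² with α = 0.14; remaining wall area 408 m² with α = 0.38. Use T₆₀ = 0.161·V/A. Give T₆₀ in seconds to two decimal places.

0.54 s

Total absorption A = 362·0.45 + 362·0.69 + 5·0.14 + 408·0.38 = 568.42 m² sabins.
T₆₀ = 0.161 × 1921 / 568.42 = 0.544 s.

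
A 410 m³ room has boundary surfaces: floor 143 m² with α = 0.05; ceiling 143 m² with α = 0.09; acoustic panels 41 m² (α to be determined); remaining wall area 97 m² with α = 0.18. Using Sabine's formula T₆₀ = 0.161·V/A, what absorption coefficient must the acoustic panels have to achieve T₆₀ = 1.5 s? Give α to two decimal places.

0.16

Required total absorption A = 0.161·410/1.5 = 44.01 m².
Absorption from the other surfaces = 143·0.05 + 143·0.09 + 97·0.18 = 37.48 m², so the acoustic panels must supply 6.53 m² over 41 m².
α = 6.53/41 = 0.159.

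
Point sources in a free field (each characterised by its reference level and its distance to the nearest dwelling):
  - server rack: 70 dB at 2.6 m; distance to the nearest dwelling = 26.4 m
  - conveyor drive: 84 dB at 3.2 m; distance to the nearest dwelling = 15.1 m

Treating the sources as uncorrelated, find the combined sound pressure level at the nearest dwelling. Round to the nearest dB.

Propagate each source to the receiver with L = L_ref − 20·log₁₀(r/r_ref), then add intensities.
server rack: 70 − 20·log₁₀(26.4/2.6) = 70 − 20.13 = 49.87 dB.
conveyor drive: 84 − 20·log₁₀(15.1/3.2) = 84 − 13.48 = 70.52 dB.
Σ 10^(L/10) = 1.138e+07 → L_total = 10·log₁₀(1.138e+07) = 70.56 dB.

71 dB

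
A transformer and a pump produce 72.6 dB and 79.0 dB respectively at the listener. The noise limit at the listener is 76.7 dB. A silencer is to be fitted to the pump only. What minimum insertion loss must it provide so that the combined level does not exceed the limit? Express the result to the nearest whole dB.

Everything except the pump sums to 10^(72.6/10) = 1.820e+07 in linear terms, 72.60 dB.
To meet 76.7 dB overall, the treated pump may contribute at most 10^(76.7/10) − 1.820e+07 = 2.858e+07, i.e. 74.56 dB.
Required insertion loss = 79.0 − 74.56 = 4.44 dB.

4 dB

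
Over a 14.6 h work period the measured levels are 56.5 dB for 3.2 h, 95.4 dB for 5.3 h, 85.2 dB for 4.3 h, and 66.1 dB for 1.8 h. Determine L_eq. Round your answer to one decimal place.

The energy average is taken in the linear domain: L_eq = 10·log₁₀[(Σ tᵢ·10^(Lᵢ/10))/T], T = 14.6 h.
Σ tᵢ·10^(Lᵢ/10) = 3.2·10^(56.5/10) + 5.3·10^(95.4/10) + 4.3·10^(85.2/10) + 1.8·10^(66.1/10) = 1.981e+10.
L_eq = 10·log₁₀(1.981e+10/14.6) = 91.33 dB.

91.3 dB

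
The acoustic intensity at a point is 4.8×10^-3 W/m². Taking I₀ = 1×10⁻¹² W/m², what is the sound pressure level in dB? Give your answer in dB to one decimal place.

96.8 dB

L = 10·log₁₀(I/I₀) = 10·log₁₀(4.8×10^-3/10⁻¹²) = 10·log₁₀(4.8×10^9).
L = 10·(0.6812 + 9) = 96.81 dB.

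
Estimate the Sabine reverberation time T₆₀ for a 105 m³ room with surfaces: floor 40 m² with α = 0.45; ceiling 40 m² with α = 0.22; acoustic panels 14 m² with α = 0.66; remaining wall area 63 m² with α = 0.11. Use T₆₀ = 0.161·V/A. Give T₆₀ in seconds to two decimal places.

0.39 s

A = Σ Sᵢαᵢ = 40·0.45 + 40·0.22 + 14·0.66 + 63·0.11 = 42.97 m².
T₆₀ = 0.161 × 105 / 42.97 = 0.393 s.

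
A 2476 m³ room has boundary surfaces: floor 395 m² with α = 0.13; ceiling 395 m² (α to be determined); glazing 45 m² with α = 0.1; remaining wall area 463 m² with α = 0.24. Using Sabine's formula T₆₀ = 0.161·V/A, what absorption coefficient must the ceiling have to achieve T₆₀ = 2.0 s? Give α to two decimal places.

Required total absorption A = 0.161·2476/2.0 = 199.32 m².
Absorption from the other surfaces = 395·0.13 + 45·0.1 + 463·0.24 = 166.97 m², so the ceiling must supply 32.35 m² over 395 m².
α = 32.35/395 = 0.082.

0.08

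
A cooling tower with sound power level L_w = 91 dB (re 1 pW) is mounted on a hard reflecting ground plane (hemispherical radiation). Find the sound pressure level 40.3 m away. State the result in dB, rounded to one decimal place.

The power spreads over a hemisphere of area 2π·r², so L_p = L_w − 10·log₁₀(2π·r²).
2π·r² = 1.02e+04 m², 10·log₁₀ of that is 40.088 dB.
L_p = 91 − 40.088 = 50.91 dB.

50.9 dB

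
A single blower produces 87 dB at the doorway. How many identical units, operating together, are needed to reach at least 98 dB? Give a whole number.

Need L₁ + 10·log₁₀ N ≥ 98, i.e. log₁₀ N ≥ 1.10.
N ≥ 10^(11.0/10) = 12.589, so N = 13.

13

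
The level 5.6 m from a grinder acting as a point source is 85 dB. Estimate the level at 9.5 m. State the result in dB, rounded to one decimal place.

Spherical spreading from a point source gives a 20·log₁₀(r₂/r₁) drop.
L₂ = 85 − 20·log₁₀(9.5/5.6) = 85 − 4.591 = 80.41 dB.

80.4 dB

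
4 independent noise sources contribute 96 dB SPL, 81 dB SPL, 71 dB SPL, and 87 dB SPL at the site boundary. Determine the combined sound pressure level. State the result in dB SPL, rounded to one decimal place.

96.6 dB SPL

Incoherent sources combine by intensity addition: L_total = 10·log₁₀(Σ 10^(L_i/10)).
Σ 10^(L/10) = 10^(96/10) + 10^(81/10) + 10^(71/10) + 10^(87/10) = 4.621e+09.
L_total = 10·log₁₀(4.621e+09) = 96.65 dB SPL.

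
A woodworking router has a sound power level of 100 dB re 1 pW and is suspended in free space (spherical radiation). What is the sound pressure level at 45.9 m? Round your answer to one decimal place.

Free-field spherical radiation: L_p = L_w − 10·log₁₀(4π·r²), r = 45.9 m.
4π·r² = 2.647e+04 m², 10·log₁₀ of that is 44.228 dB.
L_p = 100 − 44.228 = 55.77 dB.

55.8 dB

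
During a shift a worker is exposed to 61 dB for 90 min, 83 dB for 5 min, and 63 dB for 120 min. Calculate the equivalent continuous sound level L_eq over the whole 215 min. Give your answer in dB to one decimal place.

The energy average is taken in the linear domain: L_eq = 10·log₁₀[(Σ tᵢ·10^(Lᵢ/10))/T], T = 215 min.
Σ tᵢ·10^(Lᵢ/10) = 90·10^(61/10) + 5·10^(83/10) + 120·10^(63/10) = 1.350e+09.
L_eq = 10·log₁₀(1.350e+09/215) = 67.98 dB.

68.0 dB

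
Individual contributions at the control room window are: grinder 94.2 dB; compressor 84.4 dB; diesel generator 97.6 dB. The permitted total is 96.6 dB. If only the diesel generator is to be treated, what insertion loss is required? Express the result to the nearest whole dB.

The untreated sources together contribute 10^(94.2/10) + 10^(84.4/10) = 2.906e+09, i.e. 94.63 dB.
The limit corresponds to 10^(96.6/10) = 4.571e+09; subtracting the fixed part leaves 1.665e+09 for the diesel generator, i.e. 92.21 dB.
So the diesel generator must be reduced from 97.6 to 92.21 dB: IL = 5.39 dB.

5 dB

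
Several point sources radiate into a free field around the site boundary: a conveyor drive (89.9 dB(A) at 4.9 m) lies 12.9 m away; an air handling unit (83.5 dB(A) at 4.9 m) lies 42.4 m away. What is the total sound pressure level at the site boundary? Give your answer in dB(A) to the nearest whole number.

82 dB(A)

Apply inverse-square spreading to bring every level to the receiver, then sum 10^(L/10).
conveyor drive: 89.9 − 20·log₁₀(12.9/4.9) = 89.9 − 8.41 = 81.49 dB(A).
air handling unit: 83.5 − 20·log₁₀(42.4/4.9) = 83.5 − 18.74 = 64.76 dB(A).
Σ 10^(L/10) = 1.440e+08 → L_total = 10·log₁₀(1.440e+08) = 81.58 dB(A).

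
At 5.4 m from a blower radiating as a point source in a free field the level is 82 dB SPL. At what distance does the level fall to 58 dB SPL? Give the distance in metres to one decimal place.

The 24.0 dB drop corresponds to a distance ratio of 10^(24.0/20) for a point source.
r₂ = 5.4·10^((82−58)/20) = 5.4·10^(24.0/20) = 85.58 m.

85.6 m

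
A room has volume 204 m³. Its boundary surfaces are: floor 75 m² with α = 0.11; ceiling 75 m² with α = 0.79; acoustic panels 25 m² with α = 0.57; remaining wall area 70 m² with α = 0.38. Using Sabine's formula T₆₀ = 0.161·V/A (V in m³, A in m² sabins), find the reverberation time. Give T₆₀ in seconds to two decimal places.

Summing Sᵢαᵢ: 75·0.11 + 75·0.79 + 25·0.57 + 70·0.38 = 108.35 m².
T₆₀ = 0.161·V/A = 0.161·204/108.35 = 0.303 s.

0.30 s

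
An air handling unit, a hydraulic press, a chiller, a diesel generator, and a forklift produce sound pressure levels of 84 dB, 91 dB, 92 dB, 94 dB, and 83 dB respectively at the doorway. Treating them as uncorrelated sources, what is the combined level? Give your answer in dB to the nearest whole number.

98 dB

For uncorrelated sources the intensities add, so convert each level to linear form, sum, and take 10·log₁₀ of the total.
Σ 10^(L/10) = 10^(84/10) + 10^(91/10) + 10^(92/10) + 10^(94/10) + 10^(83/10) = 5.806e+09.
L_total = 10·log₁₀(5.806e+09) = 97.64 dB.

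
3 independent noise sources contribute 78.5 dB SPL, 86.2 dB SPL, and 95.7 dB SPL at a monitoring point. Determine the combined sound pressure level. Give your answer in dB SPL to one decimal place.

96.2 dB SPL

For uncorrelated sources the intensities add, so convert each level to linear form, sum, and take 10·log₁₀ of the total.
Σ 10^(L/10) = 10^(78.5/10) + 10^(86.2/10) + 10^(95.7/10) = 4.203e+09.
L_total = 10·log₁₀(4.203e+09) = 96.24 dB SPL.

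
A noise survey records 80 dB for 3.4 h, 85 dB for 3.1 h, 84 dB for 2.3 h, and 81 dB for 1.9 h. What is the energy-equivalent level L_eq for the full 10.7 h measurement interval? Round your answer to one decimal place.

L_eq = 10·log₁₀[(1/T)·Σ tᵢ·10^(Lᵢ/10)] with T = 10.7 h.
Σ tᵢ·10^(Lᵢ/10) = 3.4·10^(80/10) + 3.1·10^(85/10) + 2.3·10^(84/10) + 1.9·10^(81/10) = 2.137e+09.
L_eq = 10·log₁₀(2.137e+09/10.7) = 83.00 dB.

83.0 dB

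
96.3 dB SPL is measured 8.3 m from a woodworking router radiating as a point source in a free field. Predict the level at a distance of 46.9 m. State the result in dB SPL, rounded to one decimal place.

For a point source, L₂ = L₁ − 20·log₁₀(r₂/r₁).
L₂ = 96.3 − 20·log₁₀(46.9/8.3) = 96.3 − 15.042 = 81.26 dB SPL.

81.3 dB SPL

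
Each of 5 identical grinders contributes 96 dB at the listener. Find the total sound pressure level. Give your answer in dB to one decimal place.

103.0 dB

N identical incoherent sources raise the level by 10·log₁₀ N.
L_total = 96 + 10·log₁₀(5) = 96 + 6.990 = 102.99 dB.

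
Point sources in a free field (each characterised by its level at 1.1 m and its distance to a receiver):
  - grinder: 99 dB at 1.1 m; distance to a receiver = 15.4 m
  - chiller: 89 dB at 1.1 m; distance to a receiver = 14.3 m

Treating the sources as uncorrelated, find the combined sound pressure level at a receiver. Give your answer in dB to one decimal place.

76.6 dB

Propagate each source to the receiver with L = L_ref − 20·log₁₀(r/r_ref), then add intensities.
grinder: 99 − 20·log₁₀(15.4/1.1) = 99 − 22.92 = 76.08 dB.
chiller: 89 − 20·log₁₀(14.3/1.1) = 89 − 22.28 = 66.72 dB.
Σ 10^(L/10) = 4.523e+07 → L_total = 10·log₁₀(4.523e+07) = 76.55 dB.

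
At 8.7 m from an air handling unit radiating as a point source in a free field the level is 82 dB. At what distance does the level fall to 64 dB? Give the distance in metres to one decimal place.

69.1 m

For a point source L₁ − L₂ = 20·log₁₀(r₂/r₁), so r₂ = r₁·10^((L₁−L₂)/20).
r₂ = 8.7·10^((82−64)/20) = 8.7·10^(18.0/20) = 69.11 m.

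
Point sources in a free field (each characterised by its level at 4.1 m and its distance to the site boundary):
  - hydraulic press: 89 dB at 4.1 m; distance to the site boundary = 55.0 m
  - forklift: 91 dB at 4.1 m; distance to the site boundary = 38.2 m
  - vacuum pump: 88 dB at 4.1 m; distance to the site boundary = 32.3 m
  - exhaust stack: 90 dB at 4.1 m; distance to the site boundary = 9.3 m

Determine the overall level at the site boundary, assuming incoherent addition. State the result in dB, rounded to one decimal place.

83.5 dB

Propagate each source to the receiver with L = L_ref − 20·log₁₀(r/r_ref), then add intensities.
hydraulic press: 89 − 20·log₁₀(55.0/4.1) = 89 − 22.55 = 66.45 dB.
forklift: 91 − 20·log₁₀(38.2/4.1) = 91 − 19.39 = 71.61 dB.
vacuum pump: 88 − 20·log₁₀(32.3/4.1) = 88 − 17.93 = 70.07 dB.
exhaust stack: 90 − 20·log₁₀(9.3/4.1) = 90 − 7.11 = 82.89 dB.
Σ 10^(L/10) = 2.234e+08 → L_total = 10·log₁₀(2.234e+08) = 83.49 dB.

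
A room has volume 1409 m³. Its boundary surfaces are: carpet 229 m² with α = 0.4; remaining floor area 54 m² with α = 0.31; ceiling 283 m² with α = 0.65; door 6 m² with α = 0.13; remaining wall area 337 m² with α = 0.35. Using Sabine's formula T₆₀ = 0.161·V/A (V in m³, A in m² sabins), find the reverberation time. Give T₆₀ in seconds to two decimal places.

Total absorption A = 229·0.4 + 54·0.31 + 283·0.65 + 6·0.13 + 337·0.35 = 411.02 m² sabins.
T₆₀ = 0.161·V/A = 0.161·1409/411.02 = 0.552 s.

0.55 s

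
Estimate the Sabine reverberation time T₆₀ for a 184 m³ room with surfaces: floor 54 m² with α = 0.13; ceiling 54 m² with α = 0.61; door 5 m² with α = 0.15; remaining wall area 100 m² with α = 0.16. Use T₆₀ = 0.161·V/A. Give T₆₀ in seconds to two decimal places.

Total absorption A = 54·0.13 + 54·0.61 + 5·0.15 + 100·0.16 = 56.71 m² sabins.
T₆₀ = 0.161·V/A = 0.161·184/56.71 = 0.522 s.

0.52 s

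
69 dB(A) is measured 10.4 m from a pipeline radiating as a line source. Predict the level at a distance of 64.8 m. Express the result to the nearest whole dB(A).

61 dB(A)

Line-source attenuation: ΔL = 10·log₁₀(r₂/r₁) = 10·log₁₀(64.8/10.4) = 7.945 dB.
L₂ = 69 − 10·log₁₀(64.8/10.4) = 69 − 7.945 = 61.05 dB(A).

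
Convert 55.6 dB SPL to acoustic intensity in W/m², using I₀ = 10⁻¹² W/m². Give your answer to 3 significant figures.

L = 10·log₁₀(I/I₀) ⇒ I = I₀·10^(L/10) = 10⁻¹² × 10^5.56.

3.63e-07 W/m²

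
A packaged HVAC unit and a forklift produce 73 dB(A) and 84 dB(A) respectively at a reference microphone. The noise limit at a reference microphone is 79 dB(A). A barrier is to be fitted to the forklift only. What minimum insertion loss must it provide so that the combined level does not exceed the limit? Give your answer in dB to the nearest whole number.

The untreated sources together contribute 10^(73/10) = 1.995e+07, i.e. 73.00 dB(A).
The limit corresponds to 10^(79/10) = 7.943e+07; subtracting the fixed part leaves 5.948e+07 for the forklift, i.e. 77.74 dB(A).
Required insertion loss = 84 − 77.74 = 6.26 dB.

6 dB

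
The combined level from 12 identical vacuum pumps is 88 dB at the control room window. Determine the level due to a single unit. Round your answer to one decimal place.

77.2 dB

12 equal contributions raise the level by 10·log₁₀ 12 = 10.792 dB, so each unit alone gives 88 − 10.792.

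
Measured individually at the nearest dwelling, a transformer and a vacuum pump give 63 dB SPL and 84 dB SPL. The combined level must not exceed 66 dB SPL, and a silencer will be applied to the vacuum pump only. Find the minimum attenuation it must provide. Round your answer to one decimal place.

21.0 dB

The untreated sources together contribute 10^(63/10) = 1.995e+06, i.e. 63.00 dB SPL.
The limit corresponds to 10^(66/10) = 3.981e+06; subtracting the fixed part leaves 1.986e+06 for the vacuum pump, i.e. 62.98 dB SPL.
Required insertion loss = 84 − 62.98 = 21.02 dB.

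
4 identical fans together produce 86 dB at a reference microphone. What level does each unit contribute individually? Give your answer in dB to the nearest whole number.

Dividing the total intensity by 4 lowers the level by 10·log₁₀ 4 = 6.021 dB: L₁ = 86 − 6.021.

80 dB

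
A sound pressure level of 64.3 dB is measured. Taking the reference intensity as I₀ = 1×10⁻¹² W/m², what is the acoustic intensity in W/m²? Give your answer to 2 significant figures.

2.7e-06 W/m²

I/I₀ = 10^(64.3/10) = 2.692e+06, so I = 2.692e+06 × 10⁻¹² W/m².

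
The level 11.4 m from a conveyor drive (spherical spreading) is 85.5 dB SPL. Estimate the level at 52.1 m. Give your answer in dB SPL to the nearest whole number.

72 dB SPL

For a point source, L₂ = L₁ − 20·log₁₀(r₂/r₁).
L₂ = 85.5 − 20·log₁₀(52.1/11.4) = 85.5 − 13.199 = 72.30 dB SPL.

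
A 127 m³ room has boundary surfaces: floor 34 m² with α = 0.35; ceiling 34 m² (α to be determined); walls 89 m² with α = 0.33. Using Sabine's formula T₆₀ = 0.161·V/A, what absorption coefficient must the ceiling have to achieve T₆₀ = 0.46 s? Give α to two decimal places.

Required total absorption A = 0.161·127/0.46 = 44.45 m².
Absorption from the other surfaces = 34·0.35 + 89·0.33 = 41.27 m², so the ceiling must supply 3.18 m² over 34 m².
α = 3.18/34 = 0.094.

0.09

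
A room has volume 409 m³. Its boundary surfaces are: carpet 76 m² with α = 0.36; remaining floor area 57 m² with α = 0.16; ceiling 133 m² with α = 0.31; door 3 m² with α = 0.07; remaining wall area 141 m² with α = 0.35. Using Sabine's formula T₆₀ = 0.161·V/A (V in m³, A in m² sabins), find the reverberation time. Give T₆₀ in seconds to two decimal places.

A = Σ Sᵢαᵢ = 76·0.36 + 57·0.16 + 133·0.31 + 3·0.07 + 141·0.35 = 127.27 m².
T₆₀ = 0.161·V/A = 0.161·409/127.27 = 0.517 s.

0.52 s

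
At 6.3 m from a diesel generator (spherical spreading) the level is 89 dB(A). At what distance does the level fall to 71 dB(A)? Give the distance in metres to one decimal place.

Point-source spreading drops the level by 20·log₁₀(r₂/r₁); inverting, r₂/r₁ = 10^(ΔL/20).
r₂ = 6.3·10^((89−71)/20) = 6.3·10^(18.0/20) = 50.04 m.

50.0 m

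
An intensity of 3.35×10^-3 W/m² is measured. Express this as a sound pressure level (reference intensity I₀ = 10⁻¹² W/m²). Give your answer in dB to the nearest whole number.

95 dB

I/I₀ = 3.35×10^-3/10⁻¹² = 3.35×10^9, and L = 10·log₁₀(I/I₀).
L = 10·(0.5250 + 9) = 95.25 dB.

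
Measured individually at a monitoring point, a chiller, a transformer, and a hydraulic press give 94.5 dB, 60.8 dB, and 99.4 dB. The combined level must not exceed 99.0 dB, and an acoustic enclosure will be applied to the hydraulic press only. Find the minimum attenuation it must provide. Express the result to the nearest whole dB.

2 dB

Everything except the hydraulic press sums to 10^(94.5/10) + 10^(60.8/10) = 2.820e+09 in linear terms, 94.50 dB.
To meet 99.0 dB overall, the treated hydraulic press may contribute at most 10^(99.0/10) − 2.820e+09 = 5.124e+09, i.e. 97.10 dB.
So the hydraulic press must be reduced from 99.4 to 97.10 dB: IL = 2.30 dB.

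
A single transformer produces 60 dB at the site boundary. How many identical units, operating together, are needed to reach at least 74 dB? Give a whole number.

Need L₁ + 10·log₁₀ N ≥ 74, i.e. log₁₀ N ≥ 1.40.
N ≥ 10^(14.0/10) = 25.119, so N = 26.

26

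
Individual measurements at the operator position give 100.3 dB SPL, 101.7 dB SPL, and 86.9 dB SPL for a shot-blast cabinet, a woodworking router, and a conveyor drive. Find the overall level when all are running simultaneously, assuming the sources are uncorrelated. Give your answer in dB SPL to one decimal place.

For uncorrelated sources the intensities add, so convert each level to linear form, sum, and take 10·log₁₀ of the total.
Σ 10^(L/10) = 10^(100.3/10) + 10^(101.7/10) + 10^(86.9/10) = 2.600e+10.
L_total = 10·log₁₀(2.600e+10) = 104.15 dB SPL.

104.1 dB SPL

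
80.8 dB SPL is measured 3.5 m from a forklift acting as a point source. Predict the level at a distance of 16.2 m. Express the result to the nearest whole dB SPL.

67 dB SPL

Spherical spreading from a point source gives a 20·log₁₀(r₂/r₁) drop.
L₂ = 80.8 − 20·log₁₀(16.2/3.5) = 80.8 − 13.309 = 67.49 dB SPL.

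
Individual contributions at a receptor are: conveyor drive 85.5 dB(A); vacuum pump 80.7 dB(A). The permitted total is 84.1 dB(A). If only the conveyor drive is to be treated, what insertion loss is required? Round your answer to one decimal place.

Everything except the conveyor drive sums to 10^(80.7/10) = 1.175e+08 in linear terms, 80.70 dB(A).
The limit corresponds to 10^(84.1/10) = 2.570e+08; subtracting the fixed part leaves 1.395e+08 for the conveyor drive, i.e. 81.45 dB(A).
So the conveyor drive must be reduced from 85.5 to 81.45 dB(A): IL = 4.05 dB.

4.1 dB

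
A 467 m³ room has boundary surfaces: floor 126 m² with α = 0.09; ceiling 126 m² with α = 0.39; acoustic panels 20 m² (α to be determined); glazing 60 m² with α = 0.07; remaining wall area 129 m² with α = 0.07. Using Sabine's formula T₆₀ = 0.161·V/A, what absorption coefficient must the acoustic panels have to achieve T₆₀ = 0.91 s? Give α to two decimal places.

A = 0.161·V/T₆₀ = 0.161·467/0.91 = 82.62 m² sabins.
Absorption from the other surfaces = 126·0.09 + 126·0.39 + 60·0.07 + 129·0.07 = 73.71 m², so the acoustic panels must supply 8.91 m² over 20 m².
α = 8.91/20 = 0.446.

0.45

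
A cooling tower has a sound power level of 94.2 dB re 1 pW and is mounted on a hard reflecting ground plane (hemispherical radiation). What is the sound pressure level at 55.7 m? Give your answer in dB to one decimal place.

51.3 dB

L_p = L_w − 10·log₁₀(2π·r²) with r = 55.7 m.
2π·r² = 1.949e+04 m², 10·log₁₀ of that is 42.899 dB.
L_p = 94.2 − 42.899 = 51.30 dB.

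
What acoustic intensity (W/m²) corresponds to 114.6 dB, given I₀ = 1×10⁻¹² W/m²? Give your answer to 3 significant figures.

I/I₀ = 10^(114.6/10) = 2.884e+11, so I = 2.884e+11 × 10⁻¹² W/m².

0.288 W/m²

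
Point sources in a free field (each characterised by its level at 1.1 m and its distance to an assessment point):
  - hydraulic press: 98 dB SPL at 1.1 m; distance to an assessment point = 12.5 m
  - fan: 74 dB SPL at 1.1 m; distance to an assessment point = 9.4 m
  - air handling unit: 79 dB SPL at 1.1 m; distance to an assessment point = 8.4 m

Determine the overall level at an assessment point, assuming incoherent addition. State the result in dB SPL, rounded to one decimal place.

First find each source's level at the receiver (point-source: −20·log₁₀(r/r_ref)), then combine on an intensity basis.
hydraulic press: 98 − 20·log₁₀(12.5/1.1) = 98 − 21.11 = 76.89 dB SPL.
fan: 74 − 20·log₁₀(9.4/1.1) = 74 − 18.63 = 55.37 dB SPL.
air handling unit: 79 − 20·log₁₀(8.4/1.1) = 79 − 17.66 = 61.34 dB SPL.
Σ 10^(L/10) = 5.057e+07 → L_total = 10·log₁₀(5.057e+07) = 77.04 dB SPL.

77.0 dB SPL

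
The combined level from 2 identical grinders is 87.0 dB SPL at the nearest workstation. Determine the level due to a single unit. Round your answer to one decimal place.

84.0 dB SPL

For N identical incoherent sources L_total = L₁ + 10·log₁₀ N, so L₁ = 87.0 − 10·log₁₀(2) = 87.0 − 3.010.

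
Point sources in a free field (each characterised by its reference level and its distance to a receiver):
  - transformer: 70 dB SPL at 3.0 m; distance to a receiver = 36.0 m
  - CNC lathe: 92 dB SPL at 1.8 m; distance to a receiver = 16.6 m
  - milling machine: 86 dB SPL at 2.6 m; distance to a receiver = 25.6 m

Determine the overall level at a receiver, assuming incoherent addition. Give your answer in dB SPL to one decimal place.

First find each source's level at the receiver (point-source: −20·log₁₀(r/r_ref)), then combine on an intensity basis.
transformer: 70 − 20·log₁₀(36.0/3.0) = 70 − 21.58 = 48.42 dB SPL.
CNC lathe: 92 − 20·log₁₀(16.6/1.8) = 92 − 19.30 = 72.70 dB SPL.
milling machine: 86 − 20·log₁₀(25.6/2.6) = 86 − 19.87 = 66.13 dB SPL.
Σ 10^(L/10) = 2.281e+07 → L_total = 10·log₁₀(2.281e+07) = 73.58 dB SPL.

73.6 dB SPL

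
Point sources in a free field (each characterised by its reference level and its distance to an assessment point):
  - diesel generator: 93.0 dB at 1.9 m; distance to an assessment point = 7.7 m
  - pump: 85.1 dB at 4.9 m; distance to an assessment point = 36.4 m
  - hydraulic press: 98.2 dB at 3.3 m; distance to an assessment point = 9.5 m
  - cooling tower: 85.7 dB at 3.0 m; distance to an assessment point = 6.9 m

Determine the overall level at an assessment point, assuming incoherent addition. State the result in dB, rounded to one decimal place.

Apply inverse-square spreading to bring every level to the receiver, then sum 10^(L/10).
diesel generator: 93.0 − 20·log₁₀(7.7/1.9) = 93.0 − 12.15 = 80.85 dB.
pump: 85.1 − 20·log₁₀(36.4/4.9) = 85.1 − 17.42 = 67.68 dB.
hydraulic press: 98.2 − 20·log₁₀(9.5/3.3) = 98.2 − 9.18 = 89.02 dB.
cooling tower: 85.7 − 20·log₁₀(6.9/3.0) = 85.7 − 7.23 = 78.47 dB.
Σ 10^(L/10) = 9.948e+08 → L_total = 10·log₁₀(9.948e+08) = 89.98 dB.

90.0 dB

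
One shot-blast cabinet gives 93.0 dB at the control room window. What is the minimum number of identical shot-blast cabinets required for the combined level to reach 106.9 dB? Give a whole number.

Need L₁ + 10·log₁₀ N ≥ 106.9, i.e. log₁₀ N ≥ 1.39.
N ≥ 10^(13.9/10) = 24.547, so N = 25.

25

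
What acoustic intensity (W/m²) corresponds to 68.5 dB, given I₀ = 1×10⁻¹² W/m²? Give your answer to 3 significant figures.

7.08e-06 W/m²

I/I₀ = 10^(68.5/10) = 7.079e+06, so I = 7.079e+06 × 10⁻¹² W/m².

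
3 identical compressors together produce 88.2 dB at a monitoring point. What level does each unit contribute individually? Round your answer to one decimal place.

Dividing the total intensity by 3 lowers the level by 10·log₁₀ 3 = 4.771 dB: L₁ = 88.2 − 4.771.

83.4 dB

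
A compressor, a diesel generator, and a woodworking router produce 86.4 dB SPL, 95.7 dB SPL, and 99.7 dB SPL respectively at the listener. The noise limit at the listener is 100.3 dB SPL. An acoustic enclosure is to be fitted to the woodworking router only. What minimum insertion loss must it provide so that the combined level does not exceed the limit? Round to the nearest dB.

2 dB

Everything except the woodworking router sums to 10^(86.4/10) + 10^(95.7/10) = 4.152e+09 in linear terms, 96.18 dB SPL.
The limit corresponds to 10^(100.3/10) = 1.072e+10; subtracting the fixed part leaves 6.563e+09 for the woodworking router, i.e. 98.17 dB SPL.
So the woodworking router must be reduced from 99.7 to 98.17 dB SPL: IL = 1.53 dB.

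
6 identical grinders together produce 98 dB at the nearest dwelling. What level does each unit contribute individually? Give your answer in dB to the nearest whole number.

90 dB

For N identical incoherent sources L_total = L₁ + 10·log₁₀ N, so L₁ = 98 − 10·log₁₀(6) = 98 − 7.782.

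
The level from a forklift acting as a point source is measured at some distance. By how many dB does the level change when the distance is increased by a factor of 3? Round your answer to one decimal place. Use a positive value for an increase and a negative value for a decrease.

Point-source spreading: ΔL = −20·log₁₀(r₂/r₁).
ΔL = −20·log₁₀(3) = -9.54 dB.

-9.5 dB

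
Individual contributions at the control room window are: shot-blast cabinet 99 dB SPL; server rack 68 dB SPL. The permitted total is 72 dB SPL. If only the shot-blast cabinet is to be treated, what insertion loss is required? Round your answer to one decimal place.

29.2 dB

Fixed contribution from the other source: Σ 10^(L/10) = 10^(68/10) = 6.310e+06 (68.00 dB SPL).
The limit corresponds to 10^(72/10) = 1.585e+07; subtracting the fixed part leaves 9.539e+06 for the shot-blast cabinet, i.e. 69.80 dB SPL.
So the shot-blast cabinet must be reduced from 99 to 69.80 dB SPL: IL = 29.20 dB.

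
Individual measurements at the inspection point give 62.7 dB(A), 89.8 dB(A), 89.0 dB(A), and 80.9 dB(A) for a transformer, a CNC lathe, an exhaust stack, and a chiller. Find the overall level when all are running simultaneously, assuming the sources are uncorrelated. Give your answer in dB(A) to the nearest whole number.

For uncorrelated sources the intensities add, so convert each level to linear form, sum, and take 10·log₁₀ of the total.
Σ 10^(L/10) = 10^(62.7/10) + 10^(89.8/10) + 10^(89.0/10) + 10^(80.9/10) = 1.874e+09.
L_total = 10·log₁₀(1.874e+09) = 92.73 dB(A).

93 dB(A)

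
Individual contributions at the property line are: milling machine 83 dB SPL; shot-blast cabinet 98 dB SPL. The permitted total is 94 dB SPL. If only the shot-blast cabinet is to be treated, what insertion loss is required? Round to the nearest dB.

The untreated sources together contribute 10^(83/10) = 1.995e+08, i.e. 83.00 dB SPL.
To meet 94 dB SPL overall, the treated shot-blast cabinet may contribute at most 10^(94/10) − 1.995e+08 = 2.312e+09, i.e. 93.64 dB SPL.
Required insertion loss = 98 − 93.64 = 4.36 dB.

4 dB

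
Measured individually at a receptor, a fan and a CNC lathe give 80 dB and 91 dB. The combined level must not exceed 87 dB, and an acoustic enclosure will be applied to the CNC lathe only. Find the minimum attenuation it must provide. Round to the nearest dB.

5 dB

Everything except the CNC lathe sums to 10^(80/10) = 1.000e+08 in linear terms, 80.00 dB.
The limit corresponds to 10^(87/10) = 5.012e+08; subtracting the fixed part leaves 4.012e+08 for the CNC lathe, i.e. 86.03 dB.
Required insertion loss = 91 − 86.03 = 4.97 dB.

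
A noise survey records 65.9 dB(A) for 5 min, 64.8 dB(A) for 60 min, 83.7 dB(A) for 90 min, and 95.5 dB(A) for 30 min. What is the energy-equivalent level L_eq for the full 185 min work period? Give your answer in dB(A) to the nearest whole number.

88 dB(A)

Weight each interval's intensity by its duration and average over T = 185 min:
Σ tᵢ·10^(Lᵢ/10) = 5·10^(65.9/10) + 60·10^(64.8/10) + 90·10^(83.7/10) + 30·10^(95.5/10) = 1.277e+11.
L_eq = 10·log₁₀(1.277e+11/185) = 88.39 dB(A).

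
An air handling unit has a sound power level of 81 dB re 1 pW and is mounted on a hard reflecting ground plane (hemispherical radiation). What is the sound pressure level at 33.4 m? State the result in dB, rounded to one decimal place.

L_p = L_w − 10·log₁₀(2π·r²) with r = 33.4 m.
2π·r² = 7009 m², 10·log₁₀ of that is 38.457 dB.
L_p = 81 − 38.457 = 42.54 dB.

42.5 dB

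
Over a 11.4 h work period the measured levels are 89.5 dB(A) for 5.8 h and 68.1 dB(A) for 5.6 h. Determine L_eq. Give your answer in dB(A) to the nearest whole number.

Weight each interval's intensity by its duration and average over T = 11.4 h:
Σ tᵢ·10^(Lᵢ/10) = 5.8·10^(89.5/10) + 5.6·10^(68.1/10) = 5.205e+09.
L_eq = 10·log₁₀(5.205e+09/11.4) = 86.60 dB(A).

87 dB(A)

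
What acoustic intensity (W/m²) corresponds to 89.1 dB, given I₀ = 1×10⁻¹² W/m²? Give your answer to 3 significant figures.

0.000813 W/m²

I = I₀·10^(L/10) = 10⁻¹² × 10^(89.1/10) = 10^(-3.090).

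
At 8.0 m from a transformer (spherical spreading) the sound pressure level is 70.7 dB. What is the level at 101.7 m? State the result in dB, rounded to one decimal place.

48.6 dB

Spherical spreading from a point source gives a 20·log₁₀(r₂/r₁) drop.
L₂ = 70.7 − 20·log₁₀(101.7/8.0) = 70.7 − 22.085 = 48.62 dB.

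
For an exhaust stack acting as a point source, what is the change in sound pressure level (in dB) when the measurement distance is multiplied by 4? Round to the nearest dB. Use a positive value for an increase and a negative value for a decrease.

-12 dB

With spherical spreading the level changes by −20·log₁₀(r₂/r₁).
ΔL = −20·log₁₀(4) = -12.04 dB.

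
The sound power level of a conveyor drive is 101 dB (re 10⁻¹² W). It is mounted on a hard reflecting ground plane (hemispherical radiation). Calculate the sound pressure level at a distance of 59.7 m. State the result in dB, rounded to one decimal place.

L_p = L_w − 10·log₁₀(2π·r²) with r = 59.7 m.
2π·r² = 2.239e+04 m², 10·log₁₀ of that is 43.501 dB.
L_p = 101 − 43.501 = 57.50 dB.

57.5 dB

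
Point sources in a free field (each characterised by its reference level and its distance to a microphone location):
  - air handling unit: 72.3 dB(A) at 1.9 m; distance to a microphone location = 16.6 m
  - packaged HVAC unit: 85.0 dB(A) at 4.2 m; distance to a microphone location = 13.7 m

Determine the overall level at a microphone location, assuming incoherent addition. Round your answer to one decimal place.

Propagate each source to the receiver with L = L_ref − 20·log₁₀(r/r_ref), then add intensities.
air handling unit: 72.3 − 20·log₁₀(16.6/1.9) = 72.3 − 18.83 = 53.47 dB(A).
packaged HVAC unit: 85.0 − 20·log₁₀(13.7/4.2) = 85.0 − 10.27 = 74.73 dB(A).
Σ 10^(L/10) = 2.994e+07 → L_total = 10·log₁₀(2.994e+07) = 74.76 dB(A).

74.8 dB(A)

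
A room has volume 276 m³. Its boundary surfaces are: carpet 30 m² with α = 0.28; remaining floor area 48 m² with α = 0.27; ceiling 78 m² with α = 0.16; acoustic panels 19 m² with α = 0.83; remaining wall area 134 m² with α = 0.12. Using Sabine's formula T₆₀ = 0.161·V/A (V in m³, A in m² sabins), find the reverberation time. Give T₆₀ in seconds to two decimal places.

Summing Sᵢαᵢ: 30·0.28 + 48·0.27 + 78·0.16 + 19·0.83 + 134·0.12 = 65.69 m².
T₆₀ = 0.161·V/A = 0.161·276/65.69 = 0.676 s.

0.68 s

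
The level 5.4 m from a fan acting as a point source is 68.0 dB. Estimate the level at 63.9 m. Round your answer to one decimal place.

For a point source, L₂ = L₁ − 20·log₁₀(r₂/r₁).
L₂ = 68.0 − 20·log₁₀(63.9/5.4) = 68.0 − 21.462 = 46.54 dB.

46.5 dB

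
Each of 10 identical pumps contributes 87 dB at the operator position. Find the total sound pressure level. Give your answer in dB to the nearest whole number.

L_total = L₁ + 10·log₁₀ N for N identical incoherent sources.
L_total = 87 + 10·log₁₀(10) = 87 + 10.000 = 97.00 dB.

97 dB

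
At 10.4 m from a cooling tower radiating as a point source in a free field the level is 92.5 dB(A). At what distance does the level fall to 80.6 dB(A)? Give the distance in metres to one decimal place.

40.9 m

For a point source L₁ − L₂ = 20·log₁₀(r₂/r₁), so r₂ = r₁·10^((L₁−L₂)/20).
r₂ = 10.4·10^((92.5−80.6)/20) = 10.4·10^(11.9/20) = 40.93 m.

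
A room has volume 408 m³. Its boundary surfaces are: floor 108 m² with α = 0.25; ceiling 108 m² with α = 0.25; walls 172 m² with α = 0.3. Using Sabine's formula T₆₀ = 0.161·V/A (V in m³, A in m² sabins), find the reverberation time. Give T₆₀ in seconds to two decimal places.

0.62 s

Total absorption A = 108·0.25 + 108·0.25 + 172·0.3 = 105.60 m² sabins.
T₆₀ = 0.161·V/A = 0.161·408/105.60 = 0.622 s.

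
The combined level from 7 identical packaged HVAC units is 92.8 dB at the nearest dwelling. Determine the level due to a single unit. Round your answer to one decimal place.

7 equal contributions raise the level by 10·log₁₀ 7 = 8.451 dB, so each unit alone gives 92.8 − 8.451.

84.3 dB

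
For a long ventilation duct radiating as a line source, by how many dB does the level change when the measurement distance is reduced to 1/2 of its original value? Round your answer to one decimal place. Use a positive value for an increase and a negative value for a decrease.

+3.0 dB

A line source loses 3 dB per doubling of distance; generally ΔL = −10·log₁₀(r₂/r₁).
ΔL = −10·log₁₀(0.5) = +3.01 dB.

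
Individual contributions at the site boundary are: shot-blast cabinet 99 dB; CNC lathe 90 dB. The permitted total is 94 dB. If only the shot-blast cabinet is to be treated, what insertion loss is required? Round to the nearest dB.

Fixed contribution from the other source: Σ 10^(L/10) = 10^(90/10) = 1.000e+09 (90.00 dB).
The limit corresponds to 10^(94/10) = 2.512e+09; subtracting the fixed part leaves 1.512e+09 for the shot-blast cabinet, i.e. 91.80 dB.
So the shot-blast cabinet must be reduced from 99 to 91.80 dB: IL = 7.20 dB.

7 dB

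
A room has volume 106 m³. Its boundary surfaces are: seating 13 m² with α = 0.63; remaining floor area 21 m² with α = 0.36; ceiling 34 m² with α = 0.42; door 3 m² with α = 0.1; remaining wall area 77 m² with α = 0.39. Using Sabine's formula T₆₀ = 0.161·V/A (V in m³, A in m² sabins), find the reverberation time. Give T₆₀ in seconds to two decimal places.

0.28 s

A = Σ Sᵢαᵢ = 13·0.63 + 21·0.36 + 34·0.42 + 3·0.1 + 77·0.39 = 60.36 m².
T₆₀ = 0.161 × 106 / 60.36 = 0.283 s.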